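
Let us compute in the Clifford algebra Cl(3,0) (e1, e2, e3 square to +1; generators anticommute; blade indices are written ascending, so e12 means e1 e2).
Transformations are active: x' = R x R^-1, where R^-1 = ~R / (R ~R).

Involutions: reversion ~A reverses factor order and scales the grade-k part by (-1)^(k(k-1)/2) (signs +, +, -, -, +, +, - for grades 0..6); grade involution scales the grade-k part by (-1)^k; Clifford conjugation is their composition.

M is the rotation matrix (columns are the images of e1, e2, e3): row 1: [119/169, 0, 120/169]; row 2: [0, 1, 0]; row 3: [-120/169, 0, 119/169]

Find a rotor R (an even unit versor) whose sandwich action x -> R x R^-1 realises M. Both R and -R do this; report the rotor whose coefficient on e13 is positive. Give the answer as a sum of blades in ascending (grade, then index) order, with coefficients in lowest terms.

Method: write R = a + b12*e12 + b13*e13 + b23*e23 with a^2 + b12^2 + b13^2 + b23^2 = 1 (so R^-1 = ~R). Expanding the columns R e_j ~R gives tr M = 4a^2 - 1 and, from the antisymmetric part, M21 - M12 = -4a*b12, M13 - M31 = 4a*b13, M32 - M23 = -4a*b23.
Here tr M = 407/169, so a^2 = (1 + tr M)/4 = 144/169 and a = ±12/13. Taking a = 12/13: M21 - M12 = 0, M13 - M31 = 240/169, M32 - M23 = 0, giving b12 = 0, b13 = 5/13, b23 = 0, i.e. R = 12/13 + 5/13*e13.
Its e13 coefficient is already positive.
Answer: 12/13 + 5/13*e13. Recall the cover is two-to-one: with M of trace 407/169, both preimages act alike, and the stated e13 sign chooses the sheet.


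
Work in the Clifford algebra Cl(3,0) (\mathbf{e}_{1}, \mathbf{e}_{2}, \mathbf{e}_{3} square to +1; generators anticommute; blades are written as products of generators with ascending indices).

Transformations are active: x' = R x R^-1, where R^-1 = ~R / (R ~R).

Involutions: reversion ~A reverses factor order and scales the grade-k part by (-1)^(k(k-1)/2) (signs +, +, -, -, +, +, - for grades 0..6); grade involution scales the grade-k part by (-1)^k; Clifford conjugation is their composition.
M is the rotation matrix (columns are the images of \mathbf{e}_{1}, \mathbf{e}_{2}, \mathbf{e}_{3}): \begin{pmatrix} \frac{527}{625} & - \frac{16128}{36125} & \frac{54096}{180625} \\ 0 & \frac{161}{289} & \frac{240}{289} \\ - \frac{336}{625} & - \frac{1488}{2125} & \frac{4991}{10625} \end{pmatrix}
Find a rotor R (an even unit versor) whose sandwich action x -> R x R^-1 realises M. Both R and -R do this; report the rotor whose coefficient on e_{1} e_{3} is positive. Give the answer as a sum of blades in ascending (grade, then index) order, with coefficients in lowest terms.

Method: write R = a + b12*e_{1} e_{2} + b13*e_{1} e_{3} + b23*e_{2} e_{3} with a^2 + b12^2 + b13^2 + b23^2 = 1 (so R^-1 = ~R). Expanding the columns R e_j ~R gives tr M = 4a^2 - 1 and, from the antisymmetric part, M21 - M12 = -4a*b12, M13 - M31 = 4a*b13, M32 - M23 = -4a*b23.
Here tr M = \frac{13511}{7225}, so a^2 = (1 + tr M)/4 = \frac{5184}{7225} and a = ±\frac{72}{85}. Taking a = \frac{72}{85}: M21 - M12 = \frac{16128}{36125}, M13 - M31 = \frac{6048}{7225}, M32 - M23 = -\frac{55296}{36125}, giving b12 = -\frac{56}{425}, b13 = \frac{21}{85}, b23 = \frac{192}{425}, i.e. R = \frac{72}{85} - \frac{56}{425} e_{1} e_{2} + \frac{21}{85} e_{1} e_{3} + \frac{192}{425} e_{2} e_{3}.
Its e_{1} e_{3} coefficient is already positive.
Answer: \frac{72}{85} - \frac{56}{425} e_{1} e_{2} + \frac{21}{85} e_{1} e_{3} + \frac{192}{425} e_{2} e_{3}. Sheet selection: the two-to-one cover makes ±R indistinguishable at the matrix level (trace \frac{13511}{7225}), so uniqueness comes from the required sign on e_{1} e_{3}.


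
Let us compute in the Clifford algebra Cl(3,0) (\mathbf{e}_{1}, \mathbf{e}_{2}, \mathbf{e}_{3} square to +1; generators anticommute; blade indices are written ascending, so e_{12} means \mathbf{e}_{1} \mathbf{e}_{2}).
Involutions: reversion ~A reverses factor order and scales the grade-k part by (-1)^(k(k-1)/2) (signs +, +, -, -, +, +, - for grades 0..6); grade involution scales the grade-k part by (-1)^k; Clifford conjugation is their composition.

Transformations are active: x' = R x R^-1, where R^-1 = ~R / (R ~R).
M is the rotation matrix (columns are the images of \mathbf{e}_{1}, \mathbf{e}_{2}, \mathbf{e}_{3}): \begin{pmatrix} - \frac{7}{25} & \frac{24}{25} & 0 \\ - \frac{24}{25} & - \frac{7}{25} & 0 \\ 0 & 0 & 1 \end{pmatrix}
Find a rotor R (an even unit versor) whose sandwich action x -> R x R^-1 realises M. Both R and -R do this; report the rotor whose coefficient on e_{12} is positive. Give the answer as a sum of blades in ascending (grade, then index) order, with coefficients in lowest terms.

Method: write R = a + b12*e_{12} + b13*e_{13} + b23*e_{23} with a^2 + b12^2 + b13^2 + b23^2 = 1 (so R^-1 = ~R). Expanding the columns R e_j ~R gives tr M = 4a^2 - 1 and, from the antisymmetric part, M21 - M12 = -4a*b12, M13 - M31 = 4a*b13, M32 - M23 = -4a*b23.
Here tr M = \frac{11}{25}, so a^2 = (1 + tr M)/4 = \frac{9}{25} and a = ±\frac{3}{5}. Taking a = \frac{3}{5}: M21 - M12 = -\frac{48}{25}, M13 - M31 = 0, M32 - M23 = 0, giving b12 = \frac{4}{5}, b13 = 0, b23 = 0, i.e. R = \frac{3}{5} + \frac{4}{5} e_{12}.
Its e_{12} coefficient is already positive.
Answer: \frac{3}{5} + \frac{4}{5} e_{12}. Recall the cover is two-to-one: with M of trace \frac{11}{25}, both preimages act alike, and the stated e_{12} sign chooses the sheet.


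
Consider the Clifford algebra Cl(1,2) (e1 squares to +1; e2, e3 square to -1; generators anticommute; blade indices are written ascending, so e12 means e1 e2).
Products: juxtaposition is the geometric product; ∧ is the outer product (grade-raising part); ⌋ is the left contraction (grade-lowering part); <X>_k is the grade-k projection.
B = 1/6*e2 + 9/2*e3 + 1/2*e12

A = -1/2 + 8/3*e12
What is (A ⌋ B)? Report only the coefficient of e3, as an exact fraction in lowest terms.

step 1: 4/3 - 1/12*e2 - 9/4*e3 - 1/4*e12
Answer: -9/4


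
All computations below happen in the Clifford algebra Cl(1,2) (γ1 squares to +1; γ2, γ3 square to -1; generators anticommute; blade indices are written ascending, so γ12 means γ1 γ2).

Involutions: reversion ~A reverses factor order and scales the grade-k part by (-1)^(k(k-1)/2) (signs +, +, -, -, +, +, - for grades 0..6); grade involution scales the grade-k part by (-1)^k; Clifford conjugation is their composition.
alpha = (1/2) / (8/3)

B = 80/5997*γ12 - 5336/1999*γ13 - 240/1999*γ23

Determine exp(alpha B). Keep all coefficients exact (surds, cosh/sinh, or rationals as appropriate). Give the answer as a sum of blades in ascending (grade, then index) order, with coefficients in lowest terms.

B^2 term by term: the squares give (80/5997)^2*(γ12)^2 + (-5336/1999)^2*(γ13)^2 + (-240/1999)^2*(γ23)^2 = 6400/35964009*(+1) + 28472896/3996001*(+1) + 57600/3996001*(-1) = 64/9 (each basis 2-blade squares to minus the product of its generators' squares); cross terms between blades sharing an index anticommute and cancel. So B^2 = 64/9.
B^2 = 64/9 — the positive square puts this in the hyperbolic regime; l = 8/3, alpha*l = 1/2, so exp(alpha B) = cosh(1/2) + (sinh(1/2)/(8/3))*B = cosh(1/2) + (3*sinh(1/2)/8)*B.
Answer: cosh(1/2) + 10*sinh(1/2)/1999*γ12 - 2001*sinh(1/2)/1999*γ13 - 90*sinh(1/2)/1999*γ23


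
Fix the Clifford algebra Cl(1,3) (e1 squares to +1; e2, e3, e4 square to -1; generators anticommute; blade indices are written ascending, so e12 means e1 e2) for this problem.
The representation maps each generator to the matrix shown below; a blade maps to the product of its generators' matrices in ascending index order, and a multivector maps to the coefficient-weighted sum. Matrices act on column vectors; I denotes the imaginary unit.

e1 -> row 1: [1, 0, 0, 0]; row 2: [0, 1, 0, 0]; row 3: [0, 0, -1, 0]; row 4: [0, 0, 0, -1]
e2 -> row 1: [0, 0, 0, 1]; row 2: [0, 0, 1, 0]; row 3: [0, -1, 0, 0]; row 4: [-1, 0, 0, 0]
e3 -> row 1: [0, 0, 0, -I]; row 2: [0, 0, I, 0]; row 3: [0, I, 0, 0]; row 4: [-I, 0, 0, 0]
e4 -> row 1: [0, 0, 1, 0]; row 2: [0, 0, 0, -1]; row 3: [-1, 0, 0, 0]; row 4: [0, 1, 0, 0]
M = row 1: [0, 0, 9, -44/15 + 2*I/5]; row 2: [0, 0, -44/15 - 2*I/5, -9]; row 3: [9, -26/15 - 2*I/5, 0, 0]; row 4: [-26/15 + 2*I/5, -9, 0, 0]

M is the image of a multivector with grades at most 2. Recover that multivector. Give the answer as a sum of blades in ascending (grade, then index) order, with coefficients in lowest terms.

Method: the blade images are trace-orthogonal — tr(rho(e_A) rho(e_B)^-1) = 4 if A = B and 0 otherwise — and rho(e_A)^-1 = (e_A)^2 * rho(e_A) with (e_A)^2 = +1 or -1, so the coefficient of e_A in the preimage is (e_A)^2 * tr(M rho(e_A))/4.
Nonzero projections over blades of grade <= 2: e2: (e2)^2 = -1, tr(M rho(e2)) = 12/5, coefficient -3/5; e3: (e3)^2 = -1, tr(M rho(e3)) = 8/5, coefficient -2/5; e12: (e12)^2 = +1, tr(M rho(e12)) = -28/3, coefficient -7/3; e14: (e14)^2 = +1, tr(M rho(e14)) = 36, coefficient 9. Every other blade of grade <= 2 projects to 0.
Answer: -3/5*e2 - 2/5*e3 - 7/3*e12 + 9*e14


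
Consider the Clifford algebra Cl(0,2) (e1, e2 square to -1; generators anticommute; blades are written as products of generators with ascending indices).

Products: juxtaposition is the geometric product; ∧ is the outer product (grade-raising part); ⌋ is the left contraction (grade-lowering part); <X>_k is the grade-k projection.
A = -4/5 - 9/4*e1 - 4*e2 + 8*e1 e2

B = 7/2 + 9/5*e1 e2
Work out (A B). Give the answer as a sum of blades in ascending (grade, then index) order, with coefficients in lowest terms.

step 1: -86/5 - 603/40*e1 - 199/20*e2 + 664/25*e1 e2
Answer: -86/5 - 603/40*e1 - 199/20*e2 + 664/25*e1 e2


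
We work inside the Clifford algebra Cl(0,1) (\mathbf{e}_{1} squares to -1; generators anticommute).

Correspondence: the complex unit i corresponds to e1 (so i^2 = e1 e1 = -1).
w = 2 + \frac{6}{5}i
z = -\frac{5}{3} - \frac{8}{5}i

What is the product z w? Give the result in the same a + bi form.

In blades: z = -\frac{5}{3} - \frac{8}{5} e_{1}, w = 2 + \frac{6}{5} e_{1}.
Distribute z over w term by term (generator squares from the signature, products reordered to ascending indices): (-\frac{5}{3})*w = -\frac{10}{3} - 2 e_{1}; (-\frac{8}{5} e_{1})*w = \frac{48}{25} - \frac{16}{5} e_{1}.
Sum: -\frac{106}{75} - \frac{26}{5} e_{1}; translating back through the correspondence:
Answer: -\frac{106}{75} - \frac{26}{5}i


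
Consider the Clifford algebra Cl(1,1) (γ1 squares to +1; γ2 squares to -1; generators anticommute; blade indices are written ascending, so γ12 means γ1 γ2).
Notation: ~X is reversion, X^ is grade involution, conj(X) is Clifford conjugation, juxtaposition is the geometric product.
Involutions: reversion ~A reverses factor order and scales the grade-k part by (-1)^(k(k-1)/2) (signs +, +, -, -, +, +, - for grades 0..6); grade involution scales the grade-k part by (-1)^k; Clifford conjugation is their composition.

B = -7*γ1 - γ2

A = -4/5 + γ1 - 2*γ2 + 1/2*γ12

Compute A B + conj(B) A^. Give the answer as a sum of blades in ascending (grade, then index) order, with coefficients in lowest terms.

first term: -9 + 61/10*γ1 + 43/10*γ2 - 15*γ12
second term: -9 - 51/10*γ1 + 27/10*γ2 + 15*γ12
Answer: -18 + γ1 + 7*γ2


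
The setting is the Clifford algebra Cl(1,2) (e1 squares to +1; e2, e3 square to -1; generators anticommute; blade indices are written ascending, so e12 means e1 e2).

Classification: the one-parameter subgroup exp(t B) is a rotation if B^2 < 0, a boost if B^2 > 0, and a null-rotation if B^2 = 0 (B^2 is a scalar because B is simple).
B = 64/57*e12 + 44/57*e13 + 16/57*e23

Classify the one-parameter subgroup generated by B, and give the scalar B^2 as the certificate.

B^2 term by term: the squares give (64/57)^2*(e12)^2 + (44/57)^2*(e13)^2 + (16/57)^2*(e23)^2 = 4096/3249*(+1) + 1936/3249*(+1) + 256/3249*(-1) = 16/9 (each basis 2-blade squares to minus the product of its generators' squares); cross terms between blades sharing an index anticommute and cancel. So B^2 = 16/9.
Answer: boost, certificate B^2 = 16/9. The class reads off the invariant scalar 16/9 directly.


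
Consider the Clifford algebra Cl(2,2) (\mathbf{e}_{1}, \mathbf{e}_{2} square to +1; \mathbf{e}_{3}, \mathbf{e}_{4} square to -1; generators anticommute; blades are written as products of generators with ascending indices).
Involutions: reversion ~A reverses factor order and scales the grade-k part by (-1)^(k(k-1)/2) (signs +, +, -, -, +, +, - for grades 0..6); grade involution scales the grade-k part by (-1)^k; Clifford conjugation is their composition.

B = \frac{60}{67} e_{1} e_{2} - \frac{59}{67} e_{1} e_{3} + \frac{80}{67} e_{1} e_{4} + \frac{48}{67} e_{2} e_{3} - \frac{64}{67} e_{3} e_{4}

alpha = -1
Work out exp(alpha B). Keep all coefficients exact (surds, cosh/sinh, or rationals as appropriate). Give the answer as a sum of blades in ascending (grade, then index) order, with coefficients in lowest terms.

B^2 term by term: the squares give (\frac{60}{67})^2*(e_{1} e_{2})^2 + (-\frac{59}{67})^2*(e_{1} e_{3})^2 + (\frac{80}{67})^2*(e_{1} e_{4})^2 + (\frac{48}{67})^2*(e_{2} e_{3})^2 + (-\frac{64}{67})^2*(e_{3} e_{4})^2 = \frac{3600}{4489}*(-1) + \frac{3481}{4489}*(+1) + \frac{6400}{4489}*(+1) + \frac{2304}{4489}*(+1) + \frac{4096}{4489}*(-1) = 1 (each basis 2-blade squares to minus the product of its generators' squares); cross terms between blades sharing an index anticommute and cancel; the commuting (index-disjoint) pairs give grade-4 terms 2*c*c'*(blade product), which cancel blade by blade — e_{1} e_{2} e_{3} e_{4}: -\frac{7680}{4489} + \frac{7680}{4489} = 0 — confirming B is simple. So B^2 = 1.
B^2 = 1 — B^2 > 0, so the exponential closes hyperbolically: l = 1, alpha*l = -1, so exp(alpha B) = cosh(-1) + (sinh(-1)/1)*B = \cosh{\left(1 \right)} + (- \sinh{\left(1 \right)})*B.
Answer: \cosh{\left(1 \right)} - \frac{60 \sinh{\left(1 \right)}}{67} e_{1} e_{2} + \frac{59 \sinh{\left(1 \right)}}{67} e_{1} e_{3} - \frac{80 \sinh{\left(1 \right)}}{67} e_{1} e_{4} - \frac{48 \sinh{\left(1 \right)}}{67} e_{2} e_{3} + \frac{64 \sinh{\left(1 \right)}}{67} e_{3} e_{4}


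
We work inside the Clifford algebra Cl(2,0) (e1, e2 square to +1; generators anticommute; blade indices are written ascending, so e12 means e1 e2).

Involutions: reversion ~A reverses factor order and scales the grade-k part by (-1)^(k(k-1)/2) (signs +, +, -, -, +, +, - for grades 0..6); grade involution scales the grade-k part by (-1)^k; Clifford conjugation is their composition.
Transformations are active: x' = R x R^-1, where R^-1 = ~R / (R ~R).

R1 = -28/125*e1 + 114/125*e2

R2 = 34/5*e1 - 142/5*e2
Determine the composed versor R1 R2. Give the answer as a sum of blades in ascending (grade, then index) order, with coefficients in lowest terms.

Distribute over the terms of R1 (each basis-blade product reordered to ascending indices, repeated generators contracted through their squares):
(-28/125*e1) R2 = -952/625 + 3976/625*e12
(114/125*e2) R2 = -16188/625 - 3876/625*e12
Summing the partial products and collecting blades:
Answer: -3428/125 + 4/25*e12


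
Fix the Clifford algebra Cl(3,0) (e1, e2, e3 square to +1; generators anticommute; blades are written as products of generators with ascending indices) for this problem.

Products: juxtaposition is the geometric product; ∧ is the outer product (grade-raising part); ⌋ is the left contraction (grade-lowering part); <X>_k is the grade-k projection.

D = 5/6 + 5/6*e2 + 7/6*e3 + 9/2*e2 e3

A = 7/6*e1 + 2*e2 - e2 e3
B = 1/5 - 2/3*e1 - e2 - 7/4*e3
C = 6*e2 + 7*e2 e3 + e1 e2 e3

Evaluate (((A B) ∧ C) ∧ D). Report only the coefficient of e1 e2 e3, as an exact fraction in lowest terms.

step 1: -25/9 + 7/30*e1 + 43/20*e2 - e3 + 1/6*e1 e2 - 49/24*e1 e3 - 37/10*e2 e3 + 2/3*e1 e2 e3
step 2: -50/3*e2 + 7/5*e1 e2 - 121/9*e2 e3 + 1999/180*e1 e2 e3
step 3: -125/9*e2 + 7/6*e1 e2 - 1655/54*e2 e3 + 11759/1080*e1 e2 e3
Answer: 11759/1080


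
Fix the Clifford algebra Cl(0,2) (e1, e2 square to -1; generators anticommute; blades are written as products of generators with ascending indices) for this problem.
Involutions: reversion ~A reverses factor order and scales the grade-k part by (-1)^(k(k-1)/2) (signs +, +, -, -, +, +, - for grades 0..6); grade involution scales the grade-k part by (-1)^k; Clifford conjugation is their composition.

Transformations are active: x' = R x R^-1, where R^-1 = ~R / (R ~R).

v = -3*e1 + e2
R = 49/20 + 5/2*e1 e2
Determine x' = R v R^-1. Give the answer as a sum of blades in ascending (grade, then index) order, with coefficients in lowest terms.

~R = 49/20 - 5/2*e1 e2, and R ~R = 4901/400, so R^-1 = ~R / (4901/400).
R v = -197/20*e1 - 101/20*e2
Answer: -4603/4901*e1 - 14799/4901*e2


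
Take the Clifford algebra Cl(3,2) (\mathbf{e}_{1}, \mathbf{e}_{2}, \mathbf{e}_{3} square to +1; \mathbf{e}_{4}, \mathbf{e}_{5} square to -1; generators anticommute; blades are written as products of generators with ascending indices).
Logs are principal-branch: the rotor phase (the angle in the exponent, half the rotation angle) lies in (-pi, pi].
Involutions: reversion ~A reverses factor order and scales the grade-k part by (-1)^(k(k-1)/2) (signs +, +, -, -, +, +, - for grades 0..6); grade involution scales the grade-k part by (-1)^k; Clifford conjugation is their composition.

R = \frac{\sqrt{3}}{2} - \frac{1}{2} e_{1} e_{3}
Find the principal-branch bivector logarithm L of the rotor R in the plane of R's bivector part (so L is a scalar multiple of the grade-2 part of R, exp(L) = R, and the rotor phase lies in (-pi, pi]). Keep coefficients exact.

The scalar part of R is \frac{\sqrt{3}}{2}, which fixes the principal-branch rotor phase; the unit plane is then the bivector part divided by the sine of that phase, and L is that plane scaled by the phase.
Concretely: cos(phase) = \frac{\sqrt{3}}{2} gives phase = ±\frac{\pi}{6}, and since phase/sin(phase) is even the sign is immaterial: L = (phase/sin(phase)) * <R>_2 = (\frac{\pi}{3}) * <R>_2.
Answer: - \frac{\pi}{6} e_{1} e_{3}


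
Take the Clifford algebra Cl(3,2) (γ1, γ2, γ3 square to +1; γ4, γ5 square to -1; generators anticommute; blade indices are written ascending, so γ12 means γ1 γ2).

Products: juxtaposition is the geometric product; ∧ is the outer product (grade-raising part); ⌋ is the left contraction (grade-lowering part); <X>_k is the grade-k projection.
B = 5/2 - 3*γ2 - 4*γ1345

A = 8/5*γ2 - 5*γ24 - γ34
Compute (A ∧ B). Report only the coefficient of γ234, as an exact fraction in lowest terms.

step 1: 4*γ2 - 25/2*γ24 - 5/2*γ34 + 3*γ234 + 32/5*γ12345
Answer: 3


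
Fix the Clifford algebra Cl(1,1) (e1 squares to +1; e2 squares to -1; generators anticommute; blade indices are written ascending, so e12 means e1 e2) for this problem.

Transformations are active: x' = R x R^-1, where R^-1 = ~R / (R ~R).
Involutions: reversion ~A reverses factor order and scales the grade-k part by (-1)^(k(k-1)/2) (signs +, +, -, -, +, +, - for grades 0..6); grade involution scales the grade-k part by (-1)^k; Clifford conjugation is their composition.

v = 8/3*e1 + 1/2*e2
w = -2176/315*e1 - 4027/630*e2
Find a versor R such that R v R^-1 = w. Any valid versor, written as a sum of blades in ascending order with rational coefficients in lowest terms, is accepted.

Sketch: the shared square 247/36 makes R = v + w = -1336/315*e1 - 1856/315*e2 the natural versor; its sandwich fixes that direction, negates (v - w)/2, and sends v to w.
Answer: -1336/315*e1 - 1856/315*e2


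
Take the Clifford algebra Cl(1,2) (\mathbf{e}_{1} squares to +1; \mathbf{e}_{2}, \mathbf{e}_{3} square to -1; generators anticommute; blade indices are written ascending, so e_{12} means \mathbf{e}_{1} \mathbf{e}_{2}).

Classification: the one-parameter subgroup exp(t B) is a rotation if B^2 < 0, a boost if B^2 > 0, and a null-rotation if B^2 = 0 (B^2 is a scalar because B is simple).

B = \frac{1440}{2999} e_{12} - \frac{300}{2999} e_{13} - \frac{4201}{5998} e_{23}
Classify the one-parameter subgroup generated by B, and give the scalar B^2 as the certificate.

B^2 term by term: the squares give (\frac{1440}{2999})^2*(e_{12})^2 + (-\frac{300}{2999})^2*(e_{13})^2 + (-\frac{4201}{5998})^2*(e_{23})^2 = \frac{2073600}{8994001}*(+1) + \frac{90000}{8994001}*(+1) + \frac{17648401}{35976004}*(-1) = -\frac{1}{4} (each basis 2-blade squares to minus the product of its generators' squares); cross terms between blades sharing an index anticommute and cancel. So B^2 = -\frac{1}{4}.
Answer: rotation, certificate B^2 = -\frac{1}{4}. The invariant at work: B^2 = -\frac{1}{4} is unchanged by conjugation, hence its sign classifies the subgroup whatever basis B is written in.


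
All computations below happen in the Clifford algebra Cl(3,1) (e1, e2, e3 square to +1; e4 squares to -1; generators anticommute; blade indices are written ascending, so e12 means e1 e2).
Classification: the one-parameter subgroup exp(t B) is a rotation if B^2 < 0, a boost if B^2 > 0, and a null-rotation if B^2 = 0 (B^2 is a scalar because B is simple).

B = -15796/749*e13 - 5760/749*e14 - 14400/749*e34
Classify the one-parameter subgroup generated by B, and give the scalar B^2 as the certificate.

B^2 term by term: the squares give (-15796/749)^2*(e13)^2 + (-5760/749)^2*(e14)^2 + (-14400/749)^2*(e34)^2 = 249513616/561001*(-1) + 33177600/561001*(+1) + 207360000/561001*(+1) = -16 (each basis 2-blade squares to minus the product of its generators' squares); cross terms between blades sharing an index anticommute and cancel. So B^2 = -16.
Answer: rotation, certificate B^2 = -16. Why this suffices: the scalar -16 survives any versor conjugation, so its sign alone determines the class however B is presented.


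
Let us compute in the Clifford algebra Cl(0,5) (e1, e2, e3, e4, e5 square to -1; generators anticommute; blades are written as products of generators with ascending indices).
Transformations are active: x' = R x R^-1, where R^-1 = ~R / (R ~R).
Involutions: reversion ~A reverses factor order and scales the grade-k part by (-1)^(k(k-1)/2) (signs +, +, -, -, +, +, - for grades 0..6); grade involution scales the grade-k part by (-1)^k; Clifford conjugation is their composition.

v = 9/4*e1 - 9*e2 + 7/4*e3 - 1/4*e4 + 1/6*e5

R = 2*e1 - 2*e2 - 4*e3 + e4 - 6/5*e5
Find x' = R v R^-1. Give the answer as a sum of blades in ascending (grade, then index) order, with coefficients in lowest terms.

~R = 2*e1 - 2*e2 - 4*e3 + e4 - 6/5*e5, and R ~R = -661/25, so R^-1 = ~R / (-661/25).
R v = -301/20 - 27/2*e1 e2 + 25/2*e1 e3 - 11/4*e1 e4 + 91/30*e1 e5 - 79/2*e2 e3 + 19/2*e2 e4 - 167/15*e2 e5 - 3/4*e3 e4 + 43/30*e3 e5 - 2/15*e4 e5
Answer: 71/2644*e1 + 4444/661*e2 - 16667/2644*e3 + 3671/2644*e4 - 6079/3966*e5


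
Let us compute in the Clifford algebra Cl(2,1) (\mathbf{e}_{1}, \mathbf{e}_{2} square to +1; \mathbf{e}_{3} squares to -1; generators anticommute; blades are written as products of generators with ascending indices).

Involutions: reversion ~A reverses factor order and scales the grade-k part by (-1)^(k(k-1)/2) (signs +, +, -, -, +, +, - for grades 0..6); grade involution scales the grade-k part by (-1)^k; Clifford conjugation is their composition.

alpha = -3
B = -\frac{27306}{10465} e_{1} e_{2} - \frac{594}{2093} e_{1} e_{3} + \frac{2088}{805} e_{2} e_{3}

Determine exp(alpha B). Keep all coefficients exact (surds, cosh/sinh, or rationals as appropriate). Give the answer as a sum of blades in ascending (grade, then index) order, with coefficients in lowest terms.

B^2 term by term: the squares give (-\frac{27306}{10465})^2*(e_{1} e_{2})^2 + (-\frac{594}{2093})^2*(e_{1} e_{3})^2 + (\frac{2088}{805})^2*(e_{2} e_{3})^2 = \frac{745617636}{109516225}*(-1) + \frac{352836}{4380649}*(+1) + \frac{4359744}{648025}*(+1) = 0 (each basis 2-blade squares to minus the product of its generators' squares); cross terms between blades sharing an index anticommute and cancel. So B^2 = 0.
B^2 = 0, and the exponential is exactly linear here: exp(alpha B) = 1 + alpha B (parabolic case).
Answer: 1 + \frac{81918}{10465} e_{1} e_{2} + \frac{1782}{2093} e_{1} e_{3} - \frac{6264}{805} e_{2} e_{3}


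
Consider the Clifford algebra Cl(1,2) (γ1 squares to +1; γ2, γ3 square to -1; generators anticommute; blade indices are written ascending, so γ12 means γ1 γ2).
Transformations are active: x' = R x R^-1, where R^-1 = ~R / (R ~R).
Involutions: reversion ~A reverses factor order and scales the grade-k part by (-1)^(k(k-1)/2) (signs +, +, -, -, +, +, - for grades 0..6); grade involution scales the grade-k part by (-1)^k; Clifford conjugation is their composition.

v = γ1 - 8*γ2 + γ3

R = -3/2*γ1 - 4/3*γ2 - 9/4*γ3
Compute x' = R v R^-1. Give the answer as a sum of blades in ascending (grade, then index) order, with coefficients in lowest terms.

~R = -3/2*γ1 - 4/3*γ2 - 9/4*γ3, and R ~R = -661/144, so R^-1 = ~R / (-661/144).
R v = -119/12 + 40/3*γ12 + 3/4*γ13 - 58/3*γ23
Answer: -4945/661*γ1 + 1480/661*γ2 - 7087/661*γ3


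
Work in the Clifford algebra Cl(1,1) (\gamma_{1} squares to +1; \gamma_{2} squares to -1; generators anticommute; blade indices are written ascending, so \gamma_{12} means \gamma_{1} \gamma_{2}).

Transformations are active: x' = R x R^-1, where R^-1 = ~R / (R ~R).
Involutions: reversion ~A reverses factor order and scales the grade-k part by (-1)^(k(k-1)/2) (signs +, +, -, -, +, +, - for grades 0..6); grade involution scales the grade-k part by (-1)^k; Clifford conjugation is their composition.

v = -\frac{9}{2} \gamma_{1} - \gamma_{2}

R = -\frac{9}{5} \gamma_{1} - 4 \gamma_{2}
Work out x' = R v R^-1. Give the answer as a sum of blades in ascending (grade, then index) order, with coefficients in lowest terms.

~R = -\frac{9}{5} \gamma_{1} - 4 \gamma_{2}, and R ~R = -\frac{319}{25}, so R^-1 = ~R / (-\frac{319}{25}).
R v = \frac{41}{10} - \frac{81}{5} \gamma_{12}
Answer: \frac{3609}{638} \gamma_{1} + \frac{1139}{319} \gamma_{2}


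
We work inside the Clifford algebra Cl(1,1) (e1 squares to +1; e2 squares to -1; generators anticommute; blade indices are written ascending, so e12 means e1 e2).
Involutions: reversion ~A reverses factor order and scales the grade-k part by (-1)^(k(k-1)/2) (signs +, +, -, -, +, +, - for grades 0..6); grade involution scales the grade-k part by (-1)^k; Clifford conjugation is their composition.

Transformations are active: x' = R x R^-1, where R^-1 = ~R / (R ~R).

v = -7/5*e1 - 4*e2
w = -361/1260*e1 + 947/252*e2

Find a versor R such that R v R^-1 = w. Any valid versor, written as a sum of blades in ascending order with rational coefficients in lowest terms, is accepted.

Sketch: the shared square -351/25 makes R = v + w = -425/252*e1 - 61/252*e2 the natural versor; its sandwich fixes that direction, negates (v - w)/2, and sends v to w.
Answer: -425/252*e1 - 61/252*e2


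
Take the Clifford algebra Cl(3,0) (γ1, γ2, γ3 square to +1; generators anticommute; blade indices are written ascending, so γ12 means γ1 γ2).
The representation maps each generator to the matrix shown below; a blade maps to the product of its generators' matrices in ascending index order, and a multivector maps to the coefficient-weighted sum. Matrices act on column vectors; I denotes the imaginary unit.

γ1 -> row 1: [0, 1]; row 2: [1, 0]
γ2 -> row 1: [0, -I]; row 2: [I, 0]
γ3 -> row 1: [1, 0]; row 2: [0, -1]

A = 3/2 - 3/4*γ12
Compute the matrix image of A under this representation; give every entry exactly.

Bivector images (products of the table entries): rho(γ12) = rho(γ1)rho(γ2) = row 1: [I, 0]; row 2: [0, -I].
M = (3/2)*1 + (-3/4)*rho(γ12), summed entrywise (1 is the identity matrix):
Answer: row 1: [3/2 - 3*I/4, 0]; row 2: [0, 3/2 + 3*I/4]


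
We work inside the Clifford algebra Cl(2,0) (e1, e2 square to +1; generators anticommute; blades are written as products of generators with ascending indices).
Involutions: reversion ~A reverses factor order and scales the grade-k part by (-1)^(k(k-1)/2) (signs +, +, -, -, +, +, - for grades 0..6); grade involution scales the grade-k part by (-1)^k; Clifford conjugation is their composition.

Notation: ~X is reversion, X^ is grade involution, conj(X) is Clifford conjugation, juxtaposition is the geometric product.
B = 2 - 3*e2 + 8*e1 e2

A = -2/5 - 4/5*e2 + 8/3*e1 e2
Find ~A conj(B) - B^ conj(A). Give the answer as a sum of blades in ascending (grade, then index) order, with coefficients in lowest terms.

first term: -368/15 - 72/5*e1 - 14/5*e2 - 32/15*e1 e2
second term: 344/15 + 72/5*e1 + 2/5*e2 - 128/15*e1 e2
Answer: -712/15 - 144/5*e1 - 16/5*e2 + 32/5*e1 e2


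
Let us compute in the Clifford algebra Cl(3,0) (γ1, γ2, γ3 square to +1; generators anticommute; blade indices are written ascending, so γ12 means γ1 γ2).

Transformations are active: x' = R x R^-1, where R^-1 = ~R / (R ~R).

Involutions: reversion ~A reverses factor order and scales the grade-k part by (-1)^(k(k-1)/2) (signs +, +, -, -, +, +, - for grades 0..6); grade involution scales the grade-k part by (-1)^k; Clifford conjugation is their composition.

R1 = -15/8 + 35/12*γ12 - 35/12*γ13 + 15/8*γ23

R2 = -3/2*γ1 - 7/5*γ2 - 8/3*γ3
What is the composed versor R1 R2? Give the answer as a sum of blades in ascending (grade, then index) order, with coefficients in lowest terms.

Distribute over the terms of R2 (each basis-blade product reordered to ascending indices, repeated generators contracted through their squares):
R1 (-3/2*γ1) = 45/16*γ1 + 35/8*γ2 - 35/8*γ3 - 45/16*γ123
R1 (-7/5*γ2) = -49/12*γ1 + 21/8*γ2 + 21/8*γ3 - 49/12*γ123
R1 (-8/3*γ3) = 70/9*γ1 - 5*γ2 + 5*γ3 - 70/9*γ123
Summing the partial products and collecting blades:
Answer: 937/144*γ1 + 2*γ2 + 13/4*γ3 - 2113/144*γ123


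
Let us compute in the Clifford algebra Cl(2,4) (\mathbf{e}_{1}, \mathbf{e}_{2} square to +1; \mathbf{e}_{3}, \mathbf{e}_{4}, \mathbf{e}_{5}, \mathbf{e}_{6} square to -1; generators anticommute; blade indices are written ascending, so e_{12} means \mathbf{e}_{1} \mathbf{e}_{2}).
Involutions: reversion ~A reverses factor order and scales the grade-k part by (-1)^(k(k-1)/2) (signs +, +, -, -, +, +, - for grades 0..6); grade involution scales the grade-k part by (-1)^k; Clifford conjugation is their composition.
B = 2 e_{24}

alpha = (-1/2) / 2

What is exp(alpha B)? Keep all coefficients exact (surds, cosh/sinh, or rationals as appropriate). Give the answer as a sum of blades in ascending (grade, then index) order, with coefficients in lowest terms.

B^2 = (2)^2*(e_{24})^2 = 4*(+1) = 4 (a basis 2-blade squares to minus the product of its generators' squares).
B^2 = 4 — B^2 > 0, so the exponential closes hyperbolically: l = 2, alpha*l = - \frac{1}{2}, so exp(alpha B) = cosh(- \frac{1}{2}) + (sinh(- \frac{1}{2})/2)*B = \cosh{\left(\frac{1}{2} \right)} + (- \frac{\sinh{\left(\frac{1}{2} \right)}}{2})*B.
Answer: \cosh{\left(\frac{1}{2} \right)} - \sinh{\left(\frac{1}{2} \right)} e_{24}


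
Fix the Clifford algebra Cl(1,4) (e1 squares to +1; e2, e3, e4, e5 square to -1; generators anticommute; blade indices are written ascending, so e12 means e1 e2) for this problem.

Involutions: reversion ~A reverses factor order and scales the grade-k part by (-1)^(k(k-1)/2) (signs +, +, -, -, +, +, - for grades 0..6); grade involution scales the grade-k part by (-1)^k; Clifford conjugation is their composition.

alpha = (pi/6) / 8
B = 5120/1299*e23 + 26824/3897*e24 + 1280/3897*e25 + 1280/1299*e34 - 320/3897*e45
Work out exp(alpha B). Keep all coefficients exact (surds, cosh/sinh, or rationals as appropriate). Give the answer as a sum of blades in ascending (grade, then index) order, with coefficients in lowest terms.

B^2 term by term: the squares give (5120/1299)^2*(e23)^2 + (26824/3897)^2*(e24)^2 + (1280/3897)^2*(e25)^2 + (1280/1299)^2*(e34)^2 + (-320/3897)^2*(e45)^2 = 26214400/1687401*(-1) + 719526976/15186609*(-1) + 1638400/15186609*(-1) + 1638400/1687401*(-1) + 102400/15186609*(-1) = -64 (each basis 2-blade squares to minus the product of its generators' squares); cross terms between blades sharing an index anticommute and cancel; the commuting (index-disjoint) pairs give grade-4 terms 2*c*c'*(blade product), which cancel blade by blade — e2345: -3276800/5062203 + 3276800/5062203 = 0 — confirming B is simple. So B^2 = -64.
B^2 = -64 — the negative square puts this in the circular regime; l = 8, alpha*l = pi/6, so exp(alpha B) = cos(pi/6) + (sin(pi/6)/8)*B = sqrt(3)/2 + (1/16)*B.
Answer: sqrt(3)/2 + 320/1299*e23 + 3353/7794*e24 + 80/3897*e25 + 80/1299*e34 - 20/3897*e45


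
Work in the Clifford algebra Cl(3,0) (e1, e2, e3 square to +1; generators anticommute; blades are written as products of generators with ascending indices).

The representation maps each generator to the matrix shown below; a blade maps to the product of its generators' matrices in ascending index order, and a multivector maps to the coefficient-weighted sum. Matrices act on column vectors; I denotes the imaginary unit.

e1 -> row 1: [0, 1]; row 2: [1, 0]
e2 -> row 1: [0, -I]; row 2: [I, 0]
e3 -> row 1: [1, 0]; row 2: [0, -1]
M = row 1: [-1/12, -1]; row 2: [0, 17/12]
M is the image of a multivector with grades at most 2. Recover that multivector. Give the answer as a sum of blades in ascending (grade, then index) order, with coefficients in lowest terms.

Method: 1, rho(e1), rho(e2), rho(e3) form a trace-orthogonal basis of the 2x2 complex matrices (tr(X Y) = 2 if X = Y, else 0), so M = m0*1 + m1*rho(e1) + m2*rho(e2) + m3*rho(e3) with m0 = tr(M)/2 = 2/3, m1 = tr(M rho(e1))/2 = -1/2, m2 = tr(M rho(e2))/2 = -I/2, m3 = tr(M rho(e3))/2 = -3/4.
Multiplying table entries, the bivector images are rho(e1 e2) = I*rho(e3), rho(e1 e3) = -I*rho(e2), rho(e2 e3) = I*rho(e1); with real blade coefficients the real parts of m0..m3 are the coefficients of 1, e1, e2, e3 and the imaginary parts give the bivectors (e2 e3: Im m1, e1 e3: -Im m2, e1 e2: Im m3).
Answer: 2/3 - 1/2*e1 - 3/4*e3 + 1/2*e1 e3


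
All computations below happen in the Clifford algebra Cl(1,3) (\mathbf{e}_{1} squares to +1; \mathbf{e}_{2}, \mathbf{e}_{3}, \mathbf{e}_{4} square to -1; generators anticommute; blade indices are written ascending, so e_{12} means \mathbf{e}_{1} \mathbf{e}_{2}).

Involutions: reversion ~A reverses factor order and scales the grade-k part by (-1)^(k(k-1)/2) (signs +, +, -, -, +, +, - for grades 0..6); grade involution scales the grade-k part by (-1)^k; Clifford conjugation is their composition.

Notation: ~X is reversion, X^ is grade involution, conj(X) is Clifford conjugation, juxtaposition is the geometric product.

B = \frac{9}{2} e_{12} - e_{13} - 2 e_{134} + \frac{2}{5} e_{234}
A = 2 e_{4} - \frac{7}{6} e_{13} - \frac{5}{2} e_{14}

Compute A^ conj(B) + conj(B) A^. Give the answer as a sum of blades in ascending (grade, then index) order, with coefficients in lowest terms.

first term: -\frac{7}{6} - 5 e_{3} + \frac{7}{3} e_{4} - 4 e_{13} + \frac{121}{20} e_{23} + \frac{45}{4} e_{24} - \frac{5}{2} e_{34} + e_{123} + \frac{128}{15} e_{124} - 2 e_{134}
second term: -\frac{7}{6} - 5 e_{3} + \frac{7}{3} e_{4} - 4 e_{13} - \frac{89}{20} e_{23} - \frac{45}{4} e_{24} + \frac{5}{2} e_{34} - e_{123} + \frac{142}{15} e_{124} - 2 e_{134}
Answer: -\frac{7}{3} - 10 e_{3} + \frac{14}{3} e_{4} - 8 e_{13} + \frac{8}{5} e_{23} + 18 e_{124} - 4 e_{134}


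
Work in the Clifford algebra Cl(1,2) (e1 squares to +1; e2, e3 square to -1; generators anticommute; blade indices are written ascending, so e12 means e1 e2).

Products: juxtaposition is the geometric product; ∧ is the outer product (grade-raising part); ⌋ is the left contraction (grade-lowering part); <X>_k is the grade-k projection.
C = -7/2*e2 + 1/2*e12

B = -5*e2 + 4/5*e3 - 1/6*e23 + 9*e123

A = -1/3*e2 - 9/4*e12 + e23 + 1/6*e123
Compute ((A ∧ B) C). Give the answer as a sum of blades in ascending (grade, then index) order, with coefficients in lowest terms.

step 1: -4/15*e23 - 9/5*e123
step 2: 1/30*e3 + 37/6*e13
Answer: 1/30*e3 + 37/6*e13


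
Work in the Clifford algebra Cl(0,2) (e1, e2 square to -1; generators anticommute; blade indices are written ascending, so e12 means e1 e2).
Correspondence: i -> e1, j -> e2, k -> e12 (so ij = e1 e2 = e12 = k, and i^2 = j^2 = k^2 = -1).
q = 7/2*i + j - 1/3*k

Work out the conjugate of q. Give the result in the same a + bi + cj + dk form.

In blades: q = 7/2*e1 + e2 - 1/3*e12.
Conjugation here is Clifford conjugation: the scalar is fixed and the grade-1 and grade-2 blades all flip sign, giving -7/2*e1 - e2 + 1/3*e12; translating back:
Answer: -7/2*i - j + 1/3*k


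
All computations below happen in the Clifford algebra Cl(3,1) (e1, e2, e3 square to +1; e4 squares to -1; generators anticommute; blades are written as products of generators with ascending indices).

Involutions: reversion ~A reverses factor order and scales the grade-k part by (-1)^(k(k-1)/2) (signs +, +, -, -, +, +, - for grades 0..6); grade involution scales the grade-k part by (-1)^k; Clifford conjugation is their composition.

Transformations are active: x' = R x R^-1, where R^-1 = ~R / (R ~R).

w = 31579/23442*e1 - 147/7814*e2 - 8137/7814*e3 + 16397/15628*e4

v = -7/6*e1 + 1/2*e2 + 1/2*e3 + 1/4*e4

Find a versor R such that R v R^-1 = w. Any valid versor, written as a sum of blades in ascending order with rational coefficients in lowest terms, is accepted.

A norm check does it: q(v) = q(w) = 259/144, hence R = v + w = 705/3907*e1 + 1880/3907*e2 - 2115/3907*e3 + 5076/3907*e4 realises the map — parallel part kept, (v - w)/2 negated, v carried to w.
Answer: 705/3907*e1 + 1880/3907*e2 - 2115/3907*e3 + 5076/3907*e4


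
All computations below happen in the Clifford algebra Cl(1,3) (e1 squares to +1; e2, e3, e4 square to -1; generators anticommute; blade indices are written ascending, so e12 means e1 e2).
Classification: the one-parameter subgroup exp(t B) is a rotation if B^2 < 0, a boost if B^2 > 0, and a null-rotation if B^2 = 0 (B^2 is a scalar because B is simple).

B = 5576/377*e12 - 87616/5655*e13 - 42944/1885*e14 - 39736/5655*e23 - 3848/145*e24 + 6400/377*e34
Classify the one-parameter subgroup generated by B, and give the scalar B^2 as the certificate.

B^2 term by term: the squares give (5576/377)^2*(e12)^2 + (-87616/5655)^2*(e13)^2 + (-42944/1885)^2*(e14)^2 + (-39736/5655)^2*(e23)^2 + (-3848/145)^2*(e24)^2 + (6400/377)^2*(e34)^2 = 31091776/142129*(+1) + 7676563456/31979025*(+1) + 1844187136/3553225*(+1) + 1578949696/31979025*(-1) + 14807104/21025*(-1) + 40960000/142129*(-1) = -64 (each basis 2-blade squares to minus the product of its generators' squares); cross terms between blades sharing an index anticommute and cancel; the commuting (index-disjoint) pairs give grade-4 terms 2*c*c'*(blade product), which cancel blade by blade — e1234: 71372800/142129 - 51868672/63075 + 3412845568/10659675 = 0 — confirming B is simple. So B^2 = -64.
Answer: rotation, certificate B^2 = -64. No conjugation can change B^2 = -64; the sign gives the class.


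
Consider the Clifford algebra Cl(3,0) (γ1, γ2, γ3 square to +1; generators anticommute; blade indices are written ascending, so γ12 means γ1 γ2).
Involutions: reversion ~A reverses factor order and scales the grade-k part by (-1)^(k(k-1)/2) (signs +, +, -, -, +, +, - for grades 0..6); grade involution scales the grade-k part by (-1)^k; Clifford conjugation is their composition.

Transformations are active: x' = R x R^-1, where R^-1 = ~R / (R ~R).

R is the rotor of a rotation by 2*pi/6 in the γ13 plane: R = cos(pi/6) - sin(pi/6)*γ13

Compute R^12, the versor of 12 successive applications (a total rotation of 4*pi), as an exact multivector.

Half-angle bookkeeping: 12 applications in γ13 add up to rotor phase 12*pi/6 = 2*pi, so R^12 = cos(2*pi) - sin(2*pi)*γ13.
cos(2*pi) = 1 and sin(2*pi) = 0, so R^12 = 1. The total rotation 4*pi is 2 full turns, so every vector returns to itself, yet the rotor is +1, back on the identity sheet (an even number of 2*pi turns).
Answer: 1


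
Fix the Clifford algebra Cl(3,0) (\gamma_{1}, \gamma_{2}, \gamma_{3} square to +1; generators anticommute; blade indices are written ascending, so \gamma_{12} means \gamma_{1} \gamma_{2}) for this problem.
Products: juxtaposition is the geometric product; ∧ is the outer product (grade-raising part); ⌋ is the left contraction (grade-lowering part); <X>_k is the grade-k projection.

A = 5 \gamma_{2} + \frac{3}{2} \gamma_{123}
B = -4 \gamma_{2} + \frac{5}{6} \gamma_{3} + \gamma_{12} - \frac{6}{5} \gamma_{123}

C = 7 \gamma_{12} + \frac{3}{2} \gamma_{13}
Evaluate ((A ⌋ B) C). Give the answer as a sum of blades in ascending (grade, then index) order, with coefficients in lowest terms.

step 1: -\frac{91}{5} - 5 \gamma_{1} + 6 \gamma_{13}
step 2: -9 - 35 \gamma_{2} - \frac{15}{2} \gamma_{3} - \frac{637}{5} \gamma_{12} - \frac{273}{10} \gamma_{13} + 42 \gamma_{23}
Answer: -9 - 35 \gamma_{2} - \frac{15}{2} \gamma_{3} - \frac{637}{5} \gamma_{12} - \frac{273}{10} \gamma_{13} + 42 \gamma_{23}
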